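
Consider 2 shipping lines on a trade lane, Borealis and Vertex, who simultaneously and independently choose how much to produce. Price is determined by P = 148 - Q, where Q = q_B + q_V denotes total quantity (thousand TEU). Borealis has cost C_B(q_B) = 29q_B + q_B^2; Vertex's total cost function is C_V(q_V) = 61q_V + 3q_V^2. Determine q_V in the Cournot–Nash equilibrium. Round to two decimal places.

Borealis's profit: π_B = (148 - Q)q_B - (29q_B + q_B²). Setting ∂π_B/∂q_B = 0: 119 - 4q_B - (q_V) = 0.
Vertex's profit: π_V = (148 - Q)q_V - (61q_V + 3q_V²). Setting ∂π_V/∂q_V = 0: 87 - 8q_V - (q_B) = 0.
So q_B = (119 - q_V)/4 and q_V = (87 - q_B)/8.
Solving the pair: q_B = 865/31, q_V = 229/31.

7.39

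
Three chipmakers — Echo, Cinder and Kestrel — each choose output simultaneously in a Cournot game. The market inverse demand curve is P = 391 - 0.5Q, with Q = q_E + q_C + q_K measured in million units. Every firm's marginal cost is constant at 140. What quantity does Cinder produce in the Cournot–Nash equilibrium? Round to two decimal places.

125.50

A representative firm's profit is π_i = q_i(391 - 0.5Q) - 140q_i.
Setting ∂π_i/∂q_i = 0 with rivals' quantities fixed: 251 - q_i - (1/2)·Σ_{j≠i} q_j = 0.
With identical firms every q_j equals q_i, so Σ_{j≠i} q_j = 2q_i and 251 = 2q_i, giving q_i = 251/2.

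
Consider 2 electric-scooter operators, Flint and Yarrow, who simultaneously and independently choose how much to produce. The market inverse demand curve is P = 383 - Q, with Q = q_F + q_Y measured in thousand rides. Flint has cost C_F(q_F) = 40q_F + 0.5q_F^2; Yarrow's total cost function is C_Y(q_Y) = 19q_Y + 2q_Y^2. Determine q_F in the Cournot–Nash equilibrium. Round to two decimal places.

Flint's profit: π_F = (383 - Q)q_F - (40q_F + (1/2)q_F²). Setting ∂π_F/∂q_F = 0: 343 - 3q_F - (q_Y) = 0.
Yarrow's profit: π_Y = (383 - Q)q_Y - (19q_Y + 2q_Y²). Setting ∂π_Y/∂q_Y = 0: 364 - 6q_Y - (q_F) = 0.
Best responses: q_F = (343 - q_Y)/3, q_Y = (364 - q_F)/6.
Substituting one into the other gives q_F = 1694/17 and q_Y = 749/17.

99.65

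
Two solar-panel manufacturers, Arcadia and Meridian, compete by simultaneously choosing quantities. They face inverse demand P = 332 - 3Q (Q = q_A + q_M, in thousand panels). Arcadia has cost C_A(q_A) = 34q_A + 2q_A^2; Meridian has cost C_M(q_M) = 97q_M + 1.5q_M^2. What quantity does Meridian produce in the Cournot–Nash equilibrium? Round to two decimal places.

17.98

Arcadia's profit: π_A = (332 - 3Q)q_A - (34q_A + 2q_A²). Setting ∂π_A/∂q_A = 0: 298 - 10q_A - 3(q_M) = 0.
Meridian's first-order condition: 235 - 9q_M - 3(q_A) = 0.
So q_A = (298 - 3q_M)/10 and q_M = (235 - 3q_A)/9.
Solving the pair: q_A = 659/27, q_M = 1456/81.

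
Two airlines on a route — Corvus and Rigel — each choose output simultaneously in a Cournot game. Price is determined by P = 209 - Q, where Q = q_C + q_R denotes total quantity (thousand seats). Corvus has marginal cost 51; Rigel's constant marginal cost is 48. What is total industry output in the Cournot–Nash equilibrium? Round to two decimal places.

Corvus's profit: π_C = (209 - Q)q_C - (51q_C). Setting ∂π_C/∂q_C = 0: 158 - 2q_C - (q_R) = 0.
Rigel's profit: π_R = (209 - Q)q_R - (48q_R). Setting ∂π_R/∂q_R = 0: 161 - 2q_R - (q_C) = 0.
Rearranging gives the reaction functions q_C = (158 - q_R)/2 and q_R = (161 - q_C)/2.
Solving the pair: q_C = 155/3, q_R = 164/3.
Total output Q = 155/3 + 164/3 = 319/3.

106.33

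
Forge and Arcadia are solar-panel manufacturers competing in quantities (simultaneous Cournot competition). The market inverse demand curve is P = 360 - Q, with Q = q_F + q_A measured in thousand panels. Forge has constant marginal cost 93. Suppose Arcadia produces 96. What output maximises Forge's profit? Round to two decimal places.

With the rival's output fixed at 96, Forge's profit is π_F = (360 - 96 - q_F)q_F - (93q_F) = (264 - q_F)q_F - (93q_F).
∂π_F/∂q_F = 171 - 2q_F = 0, so q_F = 171/2.

85.50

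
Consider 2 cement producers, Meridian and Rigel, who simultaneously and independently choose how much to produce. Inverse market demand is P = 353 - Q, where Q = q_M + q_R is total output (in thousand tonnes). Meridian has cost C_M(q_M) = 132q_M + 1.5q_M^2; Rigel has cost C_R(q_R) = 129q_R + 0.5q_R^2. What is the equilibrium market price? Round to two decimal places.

257.43

Meridian's profit: π_M = (353 - Q)q_M - (132q_M + (3/2)q_M²). Setting ∂π_M/∂q_M = 0: 221 - 5q_M - (q_R) = 0.
Rigel's first-order condition: 224 - 3q_R - (q_M) = 0.
Best responses: q_M = (221 - q_R)/5, q_R = (224 - q_M)/3.
Solving the pair: q_M = 439/14, q_R = 899/14.
Total output Q = 669/7, so price P = 353 - 669/7 = 1802/7.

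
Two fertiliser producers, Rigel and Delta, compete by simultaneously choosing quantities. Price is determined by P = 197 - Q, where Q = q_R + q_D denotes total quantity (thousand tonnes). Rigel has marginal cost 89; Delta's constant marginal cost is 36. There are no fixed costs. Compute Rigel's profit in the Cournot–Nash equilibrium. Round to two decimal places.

Rigel's profit: π_R = (197 - Q)q_R - (89q_R). Setting ∂π_R/∂q_R = 0: 108 - 2q_R - (q_D) = 0.
Delta's profit: π_D = (197 - Q)q_D - (36q_D). Setting ∂π_D/∂q_D = 0: 161 - 2q_D - (q_R) = 0.
Rearranging gives the reaction functions q_R = (108 - q_D)/2 and q_D = (161 - q_R)/2.
Solving the pair: q_R = 55/3, q_D = 214/3.
Price P = 197 - 269/3 = 322/3.
Rigel's profit: (322/3 - 89)·(55/3) = 336.1111.

336.11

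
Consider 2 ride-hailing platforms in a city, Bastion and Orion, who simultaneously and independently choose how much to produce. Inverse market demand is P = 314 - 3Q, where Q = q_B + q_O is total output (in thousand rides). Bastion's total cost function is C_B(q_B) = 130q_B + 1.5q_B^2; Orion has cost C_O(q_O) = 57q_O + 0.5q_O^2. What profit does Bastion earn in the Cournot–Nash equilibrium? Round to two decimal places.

412.48

Bastion's profit: π_B = (314 - 3Q)q_B - (130q_B + (3/2)q_B²). Setting ∂π_B/∂q_B = 0: 184 - 9q_B - 3(q_O) = 0.
Orion's first-order condition: 257 - 7q_O - 3(q_B) = 0.
Best responses: q_B = (184 - 3q_O)/9, q_O = (257 - 3q_B)/7.
Substituting one into the other gives q_B = 517/54 and q_O = 587/18.
Price P = 314 - 3·(1139/27) = 1687/9.
Bastion's profit: (1687/9)·(517/54) - 130·(517/54) - (3/2)(517/54)² = 412.4830.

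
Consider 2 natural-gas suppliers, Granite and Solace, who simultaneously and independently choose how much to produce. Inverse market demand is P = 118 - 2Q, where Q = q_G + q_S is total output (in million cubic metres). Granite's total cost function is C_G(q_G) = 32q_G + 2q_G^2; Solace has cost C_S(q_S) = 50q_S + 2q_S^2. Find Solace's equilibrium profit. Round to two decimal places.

Granite's profit: π_G = (118 - 2Q)q_G - (32q_G + 2q_G²). Setting ∂π_G/∂q_G = 0: 86 - 8q_G - 2(q_S) = 0.
Solace's profit: π_S = (118 - 2Q)q_S - (50q_S + 2q_S²). Setting ∂π_S/∂q_S = 0: 68 - 8q_S - 2(q_G) = 0.
Rearranging gives the reaction functions q_G = (86 - 2q_S)/8 and q_S = (68 - 2q_G)/8.
Solving the pair: q_G = 46/5, q_S = 31/5.
Price P = 118 - 2·(77/5) = 436/5.
Solace's profit: (436/5)·(31/5) - 50·(31/5) - 2(31/5)² = 153.7600.

153.76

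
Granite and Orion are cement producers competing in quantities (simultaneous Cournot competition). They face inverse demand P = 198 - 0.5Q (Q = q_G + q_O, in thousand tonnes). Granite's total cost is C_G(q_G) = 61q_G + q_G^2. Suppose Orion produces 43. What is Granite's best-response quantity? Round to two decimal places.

With the rival's output fixed at 43, Granite's profit is π_G = (198 - (1/2)·43 - (1/2)q_G)q_G - (61q_G + q_G²) = (353/2 - (1/2)q_G)q_G - (61q_G + q_G²).
∂π_G/∂q_G = 231/2 - 3q_G = 0, so q_G = 77/2.

38.50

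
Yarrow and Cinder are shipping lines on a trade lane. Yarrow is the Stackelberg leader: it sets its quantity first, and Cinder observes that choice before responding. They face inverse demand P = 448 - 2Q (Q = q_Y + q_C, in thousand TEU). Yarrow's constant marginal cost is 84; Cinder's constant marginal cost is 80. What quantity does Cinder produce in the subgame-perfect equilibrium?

47

Solve by backward induction. Given q_Y, the follower Cinder maximises π_C = (448 - 2q_Y - 2q_C)q_C - 80q_C.
Follower FOC: 368 - 2q_Y - 4q_C = 0, so q_C(q_Y) = (368 - 2q_Y)/4.
Yarrow substitutes q_C(q_Y) into its own profit: π_Y = q_Y(448 - 2q_Y - (368 - 2q_Y)/2) - 84q_Y = (264 - q_Y)q_Y - 84q_Y.
The leader's first-order condition 180 - 2q_Y = 0 yields q_Y = 90.
Then q_C = (368 - 2·90)/4 = 47.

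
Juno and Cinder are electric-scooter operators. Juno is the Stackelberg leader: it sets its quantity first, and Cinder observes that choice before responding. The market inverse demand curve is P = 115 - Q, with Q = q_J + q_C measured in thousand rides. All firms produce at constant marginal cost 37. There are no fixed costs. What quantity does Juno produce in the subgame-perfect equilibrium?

Solve by backward induction. Given q_J, the follower Cinder maximises π_C = (115 - q_J - q_C)q_C - 37q_C.
Follower FOC: 78 - q_J - 2q_C = 0, so q_C(q_J) = (78 - q_J)/2.
Juno substitutes q_C(q_J) into its own profit: π_J = q_J(115 - q_J - (78 - q_J)/2) - 37q_J = (76 - (1/2)q_J)q_J - 37q_J.
Leader FOC: 39 - q_J = 0, so q_J = 39.
Then q_C = (78 - 39)/2 = 39/2.

39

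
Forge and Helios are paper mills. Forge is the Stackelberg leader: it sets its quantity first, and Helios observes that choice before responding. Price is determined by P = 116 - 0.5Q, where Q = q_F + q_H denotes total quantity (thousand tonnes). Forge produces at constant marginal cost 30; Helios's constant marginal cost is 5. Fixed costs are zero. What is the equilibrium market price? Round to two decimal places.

Solve by backward induction. Given q_F, the follower Helios maximises π_H = (116 - (1/2)q_F - (1/2)q_H)q_H - 5q_H.
Setting the follower's marginal profit to zero, 111 - (1/2)q_F - q_H = 0, i.e. q_H = (111 - (1/2)q_F).
The leader anticipates this reaction. Substituting into P = 116 - 0.5Q gives P = 121/2 - (1/4)q_F, so π_F = (121/2 - (1/4)q_F)q_F - 30q_F.
Leader FOC: 61/2 - (1/2)q_F = 0, so q_F = 61.
Then q_H = (111 - (1/2)·61) = 161/2.
Total output Q = 283/2, so price P = 116 - (1/2)·(283/2) = 181/4.

45.25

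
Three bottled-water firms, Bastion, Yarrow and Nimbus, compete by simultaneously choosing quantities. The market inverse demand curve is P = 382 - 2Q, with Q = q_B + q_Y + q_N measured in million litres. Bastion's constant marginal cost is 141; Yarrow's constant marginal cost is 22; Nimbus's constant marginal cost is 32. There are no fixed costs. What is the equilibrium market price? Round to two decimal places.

144.25

Bastion's profit: π_B = (382 - 2Q)q_B - (141q_B). Setting ∂π_B/∂q_B = 0: 241 - 4q_B - 2(q_Y + q_N) = 0.
Yarrow's first-order condition: 360 - 4q_Y - 2(q_B + q_N) = 0.
Nimbus's first-order condition: 350 - 4q_N - 2(q_B + q_Y) = 0.
Adding the 3 first-order conditions: 951 − 8Q = 0, so Q = 951/8.
Back-substituting: q_B = (241 − 951/4)/2 = 13/8, q_Y = (360 − 951/4)/2 = 489/8, q_N = (350 − 951/4)/2 = 449/8.
Total output Q = 951/8, so price P = 382 - 2·(951/8) = 577/4.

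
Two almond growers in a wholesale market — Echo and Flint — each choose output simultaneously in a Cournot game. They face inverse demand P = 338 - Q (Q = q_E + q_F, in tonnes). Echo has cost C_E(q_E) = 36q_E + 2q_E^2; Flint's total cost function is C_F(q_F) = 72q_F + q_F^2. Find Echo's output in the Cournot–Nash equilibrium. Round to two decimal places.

Echo's profit: π_E = (338 - Q)q_E - (36q_E + 2q_E²). Setting ∂π_E/∂q_E = 0: 302 - 6q_E - (q_F) = 0.
Flint's profit: π_F = (338 - Q)q_F - (72q_F + q_F²). Setting ∂π_F/∂q_F = 0: 266 - 4q_F - (q_E) = 0.
Best responses: q_E = (302 - q_F)/6, q_F = (266 - q_E)/4.
Solving the pair: q_E = 942/23, q_F = 1294/23.

40.96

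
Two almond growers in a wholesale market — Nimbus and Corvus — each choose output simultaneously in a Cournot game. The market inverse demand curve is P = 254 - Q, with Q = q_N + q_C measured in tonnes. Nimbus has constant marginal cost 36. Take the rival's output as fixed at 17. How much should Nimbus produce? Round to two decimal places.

With the rival's output fixed at 17, Nimbus's profit is π_N = (254 - 17 - q_N)q_N - (36q_N) = (237 - q_N)q_N - (36q_N).
∂π_N/∂q_N = 201 - 2q_N = 0, so q_N = 201/2.

100.50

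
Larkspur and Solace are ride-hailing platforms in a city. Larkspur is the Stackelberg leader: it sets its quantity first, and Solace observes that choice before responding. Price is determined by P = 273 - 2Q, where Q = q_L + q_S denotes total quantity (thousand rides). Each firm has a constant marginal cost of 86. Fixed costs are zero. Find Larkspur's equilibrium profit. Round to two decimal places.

2185.56

The follower Solace best-responds to any q_L: π_S = (273 - 2Q)q_S - 86q_S.
∂π_S/∂q_S = 187 - 2q_L - 4q_S = 0 gives the reaction function q_S = (187 - 2q_L)/4.
The leader anticipates this reaction. Substituting into P = 273 - 2Q gives P = 359/2 - q_L, so π_L = (359/2 - q_L)q_L - 86q_L.
Leader FOC: 187/2 - 2q_L = 0, so q_L = 187/4.
Then q_S = (187 - 2·(187/4))/4 = 187/8.
Price P = 273 - 2·(561/8) = 531/4.
Larkspur's profit: (531/4 - 86)·(187/4) = 2185.5625.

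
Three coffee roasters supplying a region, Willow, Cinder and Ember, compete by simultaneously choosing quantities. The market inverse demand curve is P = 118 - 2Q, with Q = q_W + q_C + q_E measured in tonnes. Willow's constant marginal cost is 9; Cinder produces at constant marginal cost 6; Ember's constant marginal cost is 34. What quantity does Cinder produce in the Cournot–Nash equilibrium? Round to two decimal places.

17.88

Willow's profit: π_W = (118 - 2Q)q_W - (9q_W). Setting ∂π_W/∂q_W = 0: 109 - 4q_W - 2(q_C + q_E) = 0.
Cinder's first-order condition: 112 - 4q_C - 2(q_W + q_E) = 0.
Ember's profit: π_E = (118 - 2Q)q_E - (34q_E). Setting ∂π_E/∂q_E = 0: 84 - 4q_E - 2(q_W + q_C) = 0.
Adding the 3 conditions: 305 − 4Q − 4Q = 0, i.e. Q = 305/8.
Back-substituting: q_W = (109 − 305/4)/2 = 131/8, q_C = (112 − 305/4)/2 = 143/8, q_E = (84 − 305/4)/2 = 31/8.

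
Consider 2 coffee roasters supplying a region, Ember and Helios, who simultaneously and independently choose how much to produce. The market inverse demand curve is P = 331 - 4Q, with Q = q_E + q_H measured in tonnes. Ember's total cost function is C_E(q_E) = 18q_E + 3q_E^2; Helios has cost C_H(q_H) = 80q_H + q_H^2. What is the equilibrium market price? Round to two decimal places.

189.45

Ember's profit: π_E = (331 - 4Q)q_E - (18q_E + 3q_E²). Setting ∂π_E/∂q_E = 0: 313 - 14q_E - 4(q_H) = 0.
Helios's first-order condition: 251 - 10q_H - 4(q_E) = 0.
Rearranging gives the reaction functions q_E = (313 - 4q_H)/14 and q_H = (251 - 4q_E)/10.
Substituting one into the other gives q_E = 1063/62 and q_H = 1131/62.
Total output Q = 1097/31, so price P = 331 - 4·(1097/31) = 189.4516.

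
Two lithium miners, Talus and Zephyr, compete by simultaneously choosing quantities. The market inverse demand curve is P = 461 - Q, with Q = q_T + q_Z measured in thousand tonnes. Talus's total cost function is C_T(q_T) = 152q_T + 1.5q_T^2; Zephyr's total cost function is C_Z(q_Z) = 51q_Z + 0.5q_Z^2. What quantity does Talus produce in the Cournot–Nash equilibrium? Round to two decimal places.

36.93

Talus's profit: π_T = (461 - Q)q_T - (152q_T + (3/2)q_T²). Setting ∂π_T/∂q_T = 0: 309 - 5q_T - (q_Z) = 0.
Zephyr's first-order condition: 410 - 3q_Z - (q_T) = 0.
Best responses: q_T = (309 - q_Z)/5, q_Z = (410 - q_T)/3.
Solving the pair: q_T = 517/14, q_Z = 1741/14.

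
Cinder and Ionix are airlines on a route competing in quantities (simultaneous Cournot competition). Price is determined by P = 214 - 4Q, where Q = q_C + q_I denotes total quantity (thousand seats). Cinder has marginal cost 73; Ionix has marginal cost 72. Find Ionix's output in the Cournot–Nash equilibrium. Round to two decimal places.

11.92

Cinder's profit: π_C = (214 - 4Q)q_C - (73q_C). Setting ∂π_C/∂q_C = 0: 141 - 8q_C - 4(q_I) = 0.
Ionix's profit: π_I = (214 - 4Q)q_I - (72q_I). Setting ∂π_I/∂q_I = 0: 142 - 8q_I - 4(q_C) = 0.
Best responses: q_C = (141 - 4q_I)/8, q_I = (142 - 4q_C)/8.
Solving the pair: q_C = 35/3, q_I = 143/12.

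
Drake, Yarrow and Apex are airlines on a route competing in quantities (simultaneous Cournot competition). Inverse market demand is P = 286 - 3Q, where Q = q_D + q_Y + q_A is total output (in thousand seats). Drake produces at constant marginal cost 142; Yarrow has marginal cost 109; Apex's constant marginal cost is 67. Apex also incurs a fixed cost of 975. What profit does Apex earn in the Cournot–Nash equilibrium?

Drake's profit: π_D = (286 - 3Q)q_D - (142q_D). Setting ∂π_D/∂q_D = 0: 144 - 6q_D - 3(q_Y + q_A) = 0.
Yarrow's first-order condition: 177 - 6q_Y - 3(q_D + q_A) = 0.
Apex's profit: π_A = (286 - 3Q)q_A - (67q_A). Setting ∂π_A/∂q_A = 0: 219 - 6q_A - 3(q_D + q_Y) = 0.
Adding the 3 first-order conditions: 540 − 12Q = 0, so Q = 45.
Back-substituting: q_D = (144 − 135)/3 = 3, q_Y = (177 − 135)/3 = 14, q_A = (219 − 135)/3 = 28.
Price P = 286 - 3·45 = 151.
Apex's profit: (151 - 67)·28 - 975 = 1377.

1377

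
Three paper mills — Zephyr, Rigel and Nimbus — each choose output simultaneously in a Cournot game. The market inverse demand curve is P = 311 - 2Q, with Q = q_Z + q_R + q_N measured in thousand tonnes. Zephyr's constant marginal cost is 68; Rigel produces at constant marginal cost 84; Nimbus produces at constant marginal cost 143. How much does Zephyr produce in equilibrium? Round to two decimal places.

41.75

Zephyr's profit: π_Z = (311 - 2Q)q_Z - (68q_Z). Setting ∂π_Z/∂q_Z = 0: 243 - 4q_Z - 2(q_R + q_N) = 0.
Rigel's first-order condition: 227 - 4q_R - 2(q_Z + q_N) = 0.
Nimbus's profit: π_N = (311 - 2Q)q_N - (143q_N). Setting ∂π_N/∂q_N = 0: 168 - 4q_N - 2(q_Z + q_R) = 0.
Adding the 3 first-order conditions: 638 − 8Q = 0, so Q = 319/4.
Back-substituting: q_Z = (243 − 319/2)/2 = 167/4, q_R = (227 − 319/2)/2 = 135/4, q_N = (168 − 319/2)/2 = 17/4.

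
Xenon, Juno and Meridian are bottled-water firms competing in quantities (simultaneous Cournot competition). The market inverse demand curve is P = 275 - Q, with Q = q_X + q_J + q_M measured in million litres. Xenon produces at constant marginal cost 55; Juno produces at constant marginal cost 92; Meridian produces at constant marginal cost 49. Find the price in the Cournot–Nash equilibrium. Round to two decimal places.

Xenon's profit: π_X = (275 - Q)q_X - (55q_X). Setting ∂π_X/∂q_X = 0: 220 - 2q_X - (q_J + q_M) = 0.
Juno's profit: π_J = (275 - Q)q_J - (92q_J). Setting ∂π_J/∂q_J = 0: 183 - 2q_J - (q_X + q_M) = 0.
Meridian's profit: π_M = (275 - Q)q_M - (49q_M). Setting ∂π_M/∂q_M = 0: 226 - 2q_M - (q_X + q_J) = 0.
Adding the 3 first-order conditions: 629 − 4Q = 0, so Q = 629/4.
Back-substituting: q_X = (220 − 629/4) = 251/4, q_J = (183 − 629/4) = 103/4, q_M = (226 − 629/4) = 275/4.
Total output Q = 629/4, so price P = 275 - 629/4 = 471/4.

117.75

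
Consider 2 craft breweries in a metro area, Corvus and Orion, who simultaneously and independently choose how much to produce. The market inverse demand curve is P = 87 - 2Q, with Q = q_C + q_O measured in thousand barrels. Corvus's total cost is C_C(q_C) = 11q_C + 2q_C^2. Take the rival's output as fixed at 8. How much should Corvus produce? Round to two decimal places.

7.50

With the rival's output fixed at 8, Corvus's profit is π_C = (87 - 2·8 - 2q_C)q_C - (11q_C + 2q_C²) = (71 - 2q_C)q_C - (11q_C + 2q_C²).
∂π_C/∂q_C = 60 - 8q_C = 0, so q_C = 15/2.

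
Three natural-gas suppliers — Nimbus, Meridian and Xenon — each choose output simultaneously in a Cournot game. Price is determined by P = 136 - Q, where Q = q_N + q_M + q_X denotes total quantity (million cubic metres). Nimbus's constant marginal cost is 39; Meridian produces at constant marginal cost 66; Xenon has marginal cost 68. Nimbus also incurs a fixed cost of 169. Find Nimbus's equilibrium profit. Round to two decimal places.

1294.06

Nimbus's profit: π_N = (136 - Q)q_N - (39q_N). Setting ∂π_N/∂q_N = 0: 97 - 2q_N - (q_M + q_X) = 0.
Meridian's profit: π_M = (136 - Q)q_M - (66q_M). Setting ∂π_M/∂q_M = 0: 70 - 2q_M - (q_N + q_X) = 0.
Xenon's first-order condition: 68 - 2q_X - (q_N + q_M) = 0.
Adding the 3 first-order conditions: 235 − 4Q = 0, so Q = 235/4.
Back-substituting: q_N = (97 − 235/4) = 153/4, q_M = (70 − 235/4) = 45/4, q_X = (68 − 235/4) = 37/4.
Price P = 136 - 235/4 = 309/4.
Nimbus's profit: (309/4 - 39)·(153/4) - 169 = 1294.0625.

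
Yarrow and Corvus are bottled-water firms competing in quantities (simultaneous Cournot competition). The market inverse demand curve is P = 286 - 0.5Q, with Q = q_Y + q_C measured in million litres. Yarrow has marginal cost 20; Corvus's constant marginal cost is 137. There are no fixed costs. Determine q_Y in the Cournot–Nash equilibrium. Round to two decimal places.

255.33

Yarrow's profit: π_Y = (286 - 0.5Q)q_Y - (20q_Y). Setting ∂π_Y/∂q_Y = 0: 266 - q_Y - (1/2)(q_C) = 0.
Corvus's profit: π_C = (286 - 0.5Q)q_C - (137q_C). Setting ∂π_C/∂q_C = 0: 149 - q_C - (1/2)(q_Y) = 0.
So q_Y = (266 - (1/2)q_C) and q_C = (149 - (1/2)q_Y).
Solving the pair: q_Y = 766/3, q_C = 64/3.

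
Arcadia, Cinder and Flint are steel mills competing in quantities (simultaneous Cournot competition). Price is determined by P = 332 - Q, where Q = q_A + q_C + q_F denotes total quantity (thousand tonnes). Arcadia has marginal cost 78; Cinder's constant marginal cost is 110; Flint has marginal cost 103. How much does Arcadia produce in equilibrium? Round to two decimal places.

Arcadia's profit: π_A = (332 - Q)q_A - (78q_A). Setting ∂π_A/∂q_A = 0: 254 - 2q_A - (q_C + q_F) = 0.
Cinder's first-order condition: 222 - 2q_C - (q_A + q_F) = 0.
Flint's first-order condition: 229 - 2q_F - (q_A + q_C) = 0.
Adding the 3 first-order conditions: 705 − 4Q = 0, so Q = 705/4.
Back-substituting: q_A = (254 − 705/4) = 311/4, q_C = (222 − 705/4) = 183/4, q_F = (229 − 705/4) = 211/4.

77.75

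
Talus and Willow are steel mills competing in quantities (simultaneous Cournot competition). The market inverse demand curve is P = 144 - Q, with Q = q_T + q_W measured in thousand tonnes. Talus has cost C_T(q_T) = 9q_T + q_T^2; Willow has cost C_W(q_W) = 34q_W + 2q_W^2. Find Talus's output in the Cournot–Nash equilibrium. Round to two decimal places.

30.43

Talus's profit: π_T = (144 - Q)q_T - (9q_T + q_T²). Setting ∂π_T/∂q_T = 0: 135 - 4q_T - (q_W) = 0.
Willow's first-order condition: 110 - 6q_W - (q_T) = 0.
Rearranging gives the reaction functions q_T = (135 - q_W)/4 and q_W = (110 - q_T)/6.
Substituting one into the other gives q_T = 700/23 and q_W = 305/23.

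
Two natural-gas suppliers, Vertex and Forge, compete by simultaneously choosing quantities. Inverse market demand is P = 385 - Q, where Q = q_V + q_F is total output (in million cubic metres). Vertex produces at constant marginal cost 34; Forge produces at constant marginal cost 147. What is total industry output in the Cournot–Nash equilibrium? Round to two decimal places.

196.33

Vertex's profit: π_V = (385 - Q)q_V - (34q_V). Setting ∂π_V/∂q_V = 0: 351 - 2q_V - (q_F) = 0.
Forge's profit: π_F = (385 - Q)q_F - (147q_F). Setting ∂π_F/∂q_F = 0: 238 - 2q_F - (q_V) = 0.
So q_V = (351 - q_F)/2 and q_F = (238 - q_V)/2.
Substituting one into the other gives q_V = 464/3 and q_F = 125/3.
Total output Q = 464/3 + 125/3 = 589/3.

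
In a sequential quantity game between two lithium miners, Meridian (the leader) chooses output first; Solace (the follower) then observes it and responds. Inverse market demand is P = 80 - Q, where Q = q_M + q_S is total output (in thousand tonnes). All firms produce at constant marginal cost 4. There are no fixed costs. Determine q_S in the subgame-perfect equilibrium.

The follower Solace best-responds to any q_M: π_S = (80 - Q)q_S - 4q_S.
∂π_S/∂q_S = 76 - q_M - 2q_S = 0 gives the reaction function q_S = (76 - q_M)/2.
Meridian substitutes q_S(q_M) into its own profit: π_M = q_M(80 - q_M - (76 - q_M)/2) - 4q_M = (42 - (1/2)q_M)q_M - 4q_M.
The leader's first-order condition 38 - q_M = 0 yields q_M = 38.
Then q_S = (76 - 38)/2 = 19.

19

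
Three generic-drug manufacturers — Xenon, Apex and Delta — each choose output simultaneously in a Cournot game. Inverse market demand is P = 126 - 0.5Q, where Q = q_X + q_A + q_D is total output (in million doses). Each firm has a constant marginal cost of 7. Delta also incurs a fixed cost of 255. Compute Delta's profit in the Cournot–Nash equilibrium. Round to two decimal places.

1515.13

Each firm earns π_i = (126 - 0.5Q)q_i - 7q_i.
First-order condition (treating rivals' output as given): 119 - q_i - (1/2)·Σ_{j≠i} q_j = 0.
By symmetry each firm produces the same amount; substituting Σ_{j≠i} q_j = 2q_i yields q_i = 119/2.
Price P = 126 - (1/2)·(357/2) = 147/4.
Delta's profit: (147/4 - 7)·(119/2) - 255 = 1515.1250.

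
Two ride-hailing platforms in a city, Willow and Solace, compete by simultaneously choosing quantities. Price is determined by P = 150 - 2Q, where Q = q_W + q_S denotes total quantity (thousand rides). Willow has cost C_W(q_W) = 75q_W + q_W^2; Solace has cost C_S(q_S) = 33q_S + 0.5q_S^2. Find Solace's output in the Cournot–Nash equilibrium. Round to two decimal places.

21.23

Willow's profit: π_W = (150 - 2Q)q_W - (75q_W + q_W²). Setting ∂π_W/∂q_W = 0: 75 - 6q_W - 2(q_S) = 0.
Solace's profit: π_S = (150 - 2Q)q_S - (33q_S + (1/2)q_S²). Setting ∂π_S/∂q_S = 0: 117 - 5q_S - 2(q_W) = 0.
Rearranging gives the reaction functions q_W = (75 - 2q_S)/6 and q_S = (117 - 2q_W)/5.
Substituting one into the other gives q_W = 141/26 and q_S = 276/13.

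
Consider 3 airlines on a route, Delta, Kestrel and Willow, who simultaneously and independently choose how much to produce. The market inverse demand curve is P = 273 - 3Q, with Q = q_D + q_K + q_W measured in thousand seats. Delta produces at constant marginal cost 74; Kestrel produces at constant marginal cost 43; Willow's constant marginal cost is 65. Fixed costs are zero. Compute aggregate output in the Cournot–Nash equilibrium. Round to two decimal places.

53.08

Delta's profit: π_D = (273 - 3Q)q_D - (74q_D). Setting ∂π_D/∂q_D = 0: 199 - 6q_D - 3(q_K + q_W) = 0.
Kestrel's profit: π_K = (273 - 3Q)q_K - (43q_K). Setting ∂π_K/∂q_K = 0: 230 - 6q_K - 3(q_D + q_W) = 0.
Willow's first-order condition: 208 - 6q_W - 3(q_D + q_K) = 0.
Summing all 3 equations gives 637 − 12Q = 0, hence Q = 637/12.
Back-substituting: q_D = (199 − 637/4)/3 = 53/4, q_K = (230 − 637/4)/3 = 283/12, q_W = (208 − 637/4)/3 = 65/4.
Total output Q = 53/4 + 283/12 + 65/4 = 637/12.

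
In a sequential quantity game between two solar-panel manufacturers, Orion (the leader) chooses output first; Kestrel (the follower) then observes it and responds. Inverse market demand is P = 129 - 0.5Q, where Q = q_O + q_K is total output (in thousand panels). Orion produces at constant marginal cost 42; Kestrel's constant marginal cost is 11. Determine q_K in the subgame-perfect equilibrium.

Solve by backward induction. Given q_O, the follower Kestrel maximises π_K = (129 - (1/2)q_O - (1/2)q_K)q_K - 11q_K.
Setting the follower's marginal profit to zero, 118 - (1/2)q_O - q_K = 0, i.e. q_K = (118 - (1/2)q_O).
The leader anticipates this reaction. Substituting into P = 129 - 0.5Q gives P = 70 - (1/4)q_O, so π_O = (70 - (1/4)q_O)q_O - 42q_O.
Leader FOC: 28 - (1/2)q_O = 0, so q_O = 56.
Then q_K = (118 - (1/2)·56) = 90.

90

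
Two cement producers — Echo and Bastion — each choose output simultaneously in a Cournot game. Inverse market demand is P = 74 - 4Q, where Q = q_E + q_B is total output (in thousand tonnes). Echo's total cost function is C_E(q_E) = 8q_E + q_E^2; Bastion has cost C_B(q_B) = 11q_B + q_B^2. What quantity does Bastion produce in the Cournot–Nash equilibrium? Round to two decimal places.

Echo's profit: π_E = (74 - 4Q)q_E - (8q_E + q_E²). Setting ∂π_E/∂q_E = 0: 66 - 10q_E - 4(q_B) = 0.
Bastion's profit: π_B = (74 - 4Q)q_B - (11q_B + q_B²). Setting ∂π_B/∂q_B = 0: 63 - 10q_B - 4(q_E) = 0.
Rearranging gives the reaction functions q_E = (66 - 4q_B)/10 and q_B = (63 - 4q_E)/10.
Solving the pair: q_E = 34/7, q_B = 61/14.

4.36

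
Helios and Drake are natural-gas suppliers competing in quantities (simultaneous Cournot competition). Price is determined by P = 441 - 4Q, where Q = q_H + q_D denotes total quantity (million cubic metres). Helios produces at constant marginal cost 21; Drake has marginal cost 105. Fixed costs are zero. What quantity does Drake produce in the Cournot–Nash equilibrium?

21

Helios's profit: π_H = (441 - 4Q)q_H - (21q_H). Setting ∂π_H/∂q_H = 0: 420 - 8q_H - 4(q_D) = 0.
Drake's first-order condition: 336 - 8q_D - 4(q_H) = 0.
Best responses: q_H = (420 - 4q_D)/8, q_D = (336 - 4q_H)/8.
Substituting one into the other gives q_H = 42 and q_D = 21.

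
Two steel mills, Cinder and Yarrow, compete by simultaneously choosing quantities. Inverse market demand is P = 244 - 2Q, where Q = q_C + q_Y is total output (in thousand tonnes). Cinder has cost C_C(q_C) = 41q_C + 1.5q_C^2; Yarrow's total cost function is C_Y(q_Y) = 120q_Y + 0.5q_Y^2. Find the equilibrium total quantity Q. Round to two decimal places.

Cinder's profit: π_C = (244 - 2Q)q_C - (41q_C + (3/2)q_C²). Setting ∂π_C/∂q_C = 0: 203 - 7q_C - 2(q_Y) = 0.
Yarrow's profit: π_Y = (244 - 2Q)q_Y - (120q_Y + (1/2)q_Y²). Setting ∂π_Y/∂q_Y = 0: 124 - 5q_Y - 2(q_C) = 0.
Rearranging gives the reaction functions q_C = (203 - 2q_Y)/7 and q_Y = (124 - 2q_C)/5.
Substituting one into the other gives q_C = 767/31 and q_Y = 462/31.
Total output Q = 767/31 + 462/31 = 1229/31.

39.65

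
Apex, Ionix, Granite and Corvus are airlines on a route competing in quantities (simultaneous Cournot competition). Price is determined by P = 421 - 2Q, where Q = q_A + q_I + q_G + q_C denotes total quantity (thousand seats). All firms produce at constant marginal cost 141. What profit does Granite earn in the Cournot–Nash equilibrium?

Each firm earns π_i = (421 - 2Q)q_i - 141q_i.
Setting ∂π_i/∂q_i = 0 with rivals' quantities fixed: 280 - 4q_i - 2·Σ_{j≠i} q_j = 0.
By symmetry each firm produces the same amount; substituting Σ_{j≠i} q_j = 3q_i yields q_i = 280/10 = 28.
Price P = 421 - 2·112 = 197.
Granite's profit: (197 - 141)·28 = 1568.

1568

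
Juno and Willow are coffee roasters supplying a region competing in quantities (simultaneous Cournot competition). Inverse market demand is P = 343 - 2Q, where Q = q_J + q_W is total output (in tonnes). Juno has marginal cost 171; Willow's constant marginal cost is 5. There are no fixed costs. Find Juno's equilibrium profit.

2

Juno's profit: π_J = (343 - 2Q)q_J - (171q_J). Setting ∂π_J/∂q_J = 0: 172 - 4q_J - 2(q_W) = 0.
Willow's first-order condition: 338 - 4q_W - 2(q_J) = 0.
So q_J = (172 - 2q_W)/4 and q_W = (338 - 2q_J)/4.
Substituting one into the other gives q_J = 1 and q_W = 84.
Price P = 343 - 2·85 = 173.
Juno's profit: (173 - 171)·1 = 2.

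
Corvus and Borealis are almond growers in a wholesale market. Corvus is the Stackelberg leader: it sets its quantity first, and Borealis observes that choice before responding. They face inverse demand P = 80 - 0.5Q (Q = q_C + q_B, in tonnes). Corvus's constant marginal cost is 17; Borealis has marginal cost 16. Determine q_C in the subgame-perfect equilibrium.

Solve by backward induction. Given q_C, the follower Borealis maximises π_B = (80 - (1/2)q_C - (1/2)q_B)q_B - 16q_B.
Setting the follower's marginal profit to zero, 64 - (1/2)q_C - q_B = 0, i.e. q_B = (64 - (1/2)q_C).
Corvus substitutes q_B(q_C) into its own profit: π_C = q_C(80 - (1/2)q_C - (64 - (1/2)q_C)/2) - 17q_C = (48 - (1/4)q_C)q_C - 17q_C.
Maximising: ∂π_C/∂q_C = 31 - (1/2)q_C = 0, giving q_C = 62.
Then q_B = (64 - (1/2)·62) = 33.

62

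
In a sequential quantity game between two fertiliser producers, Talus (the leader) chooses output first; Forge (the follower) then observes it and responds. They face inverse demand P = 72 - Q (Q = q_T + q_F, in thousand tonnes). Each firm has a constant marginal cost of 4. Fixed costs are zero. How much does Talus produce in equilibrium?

Solve by backward induction. Given q_T, the follower Forge maximises π_F = (72 - q_T - q_F)q_F - 4q_F.
Follower FOC: 68 - q_T - 2q_F = 0, so q_F(q_T) = (68 - q_T)/2.
Talus substitutes q_F(q_T) into its own profit: π_T = q_T(72 - q_T - (68 - q_T)/2) - 4q_T = (38 - (1/2)q_T)q_T - 4q_T.
Leader FOC: 34 - q_T = 0, so q_T = 34.
Then q_F = (68 - 34)/2 = 17.

34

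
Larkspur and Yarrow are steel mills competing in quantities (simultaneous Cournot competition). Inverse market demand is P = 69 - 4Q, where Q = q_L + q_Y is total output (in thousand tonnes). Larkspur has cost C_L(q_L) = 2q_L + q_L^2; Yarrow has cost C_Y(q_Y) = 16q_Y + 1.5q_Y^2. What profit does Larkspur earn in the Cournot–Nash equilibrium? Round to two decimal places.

155.97

Larkspur's profit: π_L = (69 - 4Q)q_L - (2q_L + q_L²). Setting ∂π_L/∂q_L = 0: 67 - 10q_L - 4(q_Y) = 0.
Yarrow's first-order condition: 53 - 11q_Y - 4(q_L) = 0.
Best responses: q_L = (67 - 4q_Y)/10, q_Y = (53 - 4q_L)/11.
Substituting one into the other gives q_L = 525/94 and q_Y = 131/47.
Price P = 69 - 4·(787/94) = 1669/47.
Larkspur's profit: (1669/47)·(525/94) - 2·(525/94) - (525/94)² = 155.9671.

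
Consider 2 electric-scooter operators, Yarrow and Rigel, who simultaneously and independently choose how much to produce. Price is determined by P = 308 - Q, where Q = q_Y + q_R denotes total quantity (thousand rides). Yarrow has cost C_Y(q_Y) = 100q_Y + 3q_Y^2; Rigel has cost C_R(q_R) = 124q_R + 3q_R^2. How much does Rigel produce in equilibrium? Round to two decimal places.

Yarrow's profit: π_Y = (308 - Q)q_Y - (100q_Y + 3q_Y²). Setting ∂π_Y/∂q_Y = 0: 208 - 8q_Y - (q_R) = 0.
Rigel's profit: π_R = (308 - Q)q_R - (124q_R + 3q_R²). Setting ∂π_R/∂q_R = 0: 184 - 8q_R - (q_Y) = 0.
Rearranging gives the reaction functions q_Y = (208 - q_R)/8 and q_R = (184 - q_Y)/8.
Solving the pair: q_Y = 1480/63, q_R = 1264/63.

20.06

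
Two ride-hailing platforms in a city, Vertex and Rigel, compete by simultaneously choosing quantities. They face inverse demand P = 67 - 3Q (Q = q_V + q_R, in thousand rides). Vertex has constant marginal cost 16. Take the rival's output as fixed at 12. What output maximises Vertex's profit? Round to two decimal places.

2.50

With the rival's output fixed at 12, Vertex's profit is π_V = (67 - 3·12 - 3q_V)q_V - (16q_V) = (31 - 3q_V)q_V - (16q_V).
∂π_V/∂q_V = 15 - 6q_V = 0, so q_V = 5/2.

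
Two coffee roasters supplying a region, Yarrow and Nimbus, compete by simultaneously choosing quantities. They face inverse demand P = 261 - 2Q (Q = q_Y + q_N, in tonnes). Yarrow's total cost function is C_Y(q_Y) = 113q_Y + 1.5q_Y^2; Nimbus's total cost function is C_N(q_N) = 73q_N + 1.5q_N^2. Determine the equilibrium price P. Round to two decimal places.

186.33

Yarrow's profit: π_Y = (261 - 2Q)q_Y - (113q_Y + (3/2)q_Y²). Setting ∂π_Y/∂q_Y = 0: 148 - 7q_Y - 2(q_N) = 0.
Nimbus's first-order condition: 188 - 7q_N - 2(q_Y) = 0.
So q_Y = (148 - 2q_N)/7 and q_N = (188 - 2q_Y)/7.
Substituting one into the other gives q_Y = 44/3 and q_N = 68/3.
Total output Q = 112/3, so price P = 261 - 2·(112/3) = 559/3.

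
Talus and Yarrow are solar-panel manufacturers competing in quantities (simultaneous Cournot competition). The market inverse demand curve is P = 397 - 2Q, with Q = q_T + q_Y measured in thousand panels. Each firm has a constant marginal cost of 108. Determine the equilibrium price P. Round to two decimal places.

204.33

A representative firm's profit is π_i = q_i(397 - 2Q) - 108q_i.
First-order condition (treating rivals' output as given): 289 - 4q_i - 2q_j = 0.
With identical firms every q_j equals q_i, so q_j = q_i and 289 = 6q_i, giving q_i = 289/6.
Total output Q = 289/3, so price P = 397 - 2·(289/3) = 613/3.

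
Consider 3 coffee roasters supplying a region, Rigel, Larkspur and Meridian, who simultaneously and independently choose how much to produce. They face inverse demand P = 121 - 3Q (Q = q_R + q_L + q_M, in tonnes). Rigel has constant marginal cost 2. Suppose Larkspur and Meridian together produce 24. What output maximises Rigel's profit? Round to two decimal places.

With rivals' combined output fixed at 24, Rigel's profit is π_R = (121 - 3·24 - 3q_R)q_R - (2q_R) = (49 - 3q_R)q_R - (2q_R).
∂π_R/∂q_R = 47 - 6q_R = 0, so q_R = 47/6.

7.83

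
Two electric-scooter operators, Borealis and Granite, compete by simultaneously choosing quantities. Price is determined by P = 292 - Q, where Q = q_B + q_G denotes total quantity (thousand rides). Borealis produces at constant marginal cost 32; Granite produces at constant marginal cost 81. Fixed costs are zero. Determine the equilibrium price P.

Borealis's profit: π_B = (292 - Q)q_B - (32q_B). Setting ∂π_B/∂q_B = 0: 260 - 2q_B - (q_G) = 0.
Granite's profit: π_G = (292 - Q)q_G - (81q_G). Setting ∂π_G/∂q_G = 0: 211 - 2q_G - (q_B) = 0.
Best responses: q_B = (260 - q_G)/2, q_G = (211 - q_B)/2.
Substituting one into the other gives q_B = 103 and q_G = 54.
Total output Q = 157, so price P = 292 - 157 = 135.

135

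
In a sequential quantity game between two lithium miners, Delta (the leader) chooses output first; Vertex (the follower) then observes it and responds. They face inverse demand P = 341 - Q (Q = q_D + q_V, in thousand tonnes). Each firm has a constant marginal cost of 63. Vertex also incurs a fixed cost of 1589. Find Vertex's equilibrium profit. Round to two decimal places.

3241.25

Solve by backward induction. Given q_D, the follower Vertex maximises π_V = (341 - q_D - q_V)q_V - 63q_V.
Setting the follower's marginal profit to zero, 278 - q_D - 2q_V = 0, i.e. q_V = (278 - q_D)/2.
The leader anticipates this reaction. Substituting into P = 341 - Q gives P = 202 - (1/2)q_D, so π_D = (202 - (1/2)q_D)q_D - 63q_D.
The leader's first-order condition 139 - q_D = 0 yields q_D = 139.
Then q_V = (278 - 139)/2 = 139/2.
Price P = 341 - 417/2 = 265/2.
Vertex's profit: (265/2 - 63)·(139/2) - 1589 = 3241.2500.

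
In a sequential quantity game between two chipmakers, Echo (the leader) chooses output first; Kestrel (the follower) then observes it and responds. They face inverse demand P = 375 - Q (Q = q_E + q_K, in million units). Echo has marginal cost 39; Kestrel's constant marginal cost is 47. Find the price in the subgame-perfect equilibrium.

125

The follower Kestrel best-responds to any q_E: π_K = (375 - Q)q_K - 47q_K.
Follower FOC: 328 - q_E - 2q_K = 0, so q_K(q_E) = (328 - q_E)/2.
The leader anticipates this reaction. Substituting into P = 375 - Q gives P = 211 - (1/2)q_E, so π_E = (211 - (1/2)q_E)q_E - 39q_E.
The leader's first-order condition 172 - q_E = 0 yields q_E = 172.
Then q_K = (328 - 172)/2 = 78.
Total output Q = 250, so price P = 375 - 250 = 125.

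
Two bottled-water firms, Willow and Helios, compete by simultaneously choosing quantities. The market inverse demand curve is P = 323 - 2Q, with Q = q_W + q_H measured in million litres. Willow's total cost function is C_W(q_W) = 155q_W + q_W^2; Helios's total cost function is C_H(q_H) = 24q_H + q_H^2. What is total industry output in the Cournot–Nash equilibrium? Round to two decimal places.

Willow's profit: π_W = (323 - 2Q)q_W - (155q_W + q_W²). Setting ∂π_W/∂q_W = 0: 168 - 6q_W - 2(q_H) = 0.
Helios's profit: π_H = (323 - 2Q)q_H - (24q_H + q_H²). Setting ∂π_H/∂q_H = 0: 299 - 6q_H - 2(q_W) = 0.
Rearranging gives the reaction functions q_W = (168 - 2q_H)/6 and q_H = (299 - 2q_W)/6.
Solving the pair: q_W = 205/16, q_H = 729/16.
Total output Q = 205/16 + 729/16 = 467/8.

58.38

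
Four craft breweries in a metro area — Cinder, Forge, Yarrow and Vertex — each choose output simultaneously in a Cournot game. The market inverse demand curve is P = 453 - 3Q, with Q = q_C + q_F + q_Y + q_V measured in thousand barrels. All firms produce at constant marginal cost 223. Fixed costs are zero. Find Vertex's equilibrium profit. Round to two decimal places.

Each firm earns π_i = (453 - 3Q)q_i - 223q_i.
First-order condition (treating rivals' output as given): 230 - 6q_i - 3·Σ_{j≠i} q_j = 0.
By symmetry each firm produces the same amount; substituting Σ_{j≠i} q_j = 3q_i yields q_i = 230/15 = 46/3.
Price P = 453 - 3·(184/3) = 269.
Vertex's profit: (269 - 223)·(46/3) = 705.3333.

705.33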